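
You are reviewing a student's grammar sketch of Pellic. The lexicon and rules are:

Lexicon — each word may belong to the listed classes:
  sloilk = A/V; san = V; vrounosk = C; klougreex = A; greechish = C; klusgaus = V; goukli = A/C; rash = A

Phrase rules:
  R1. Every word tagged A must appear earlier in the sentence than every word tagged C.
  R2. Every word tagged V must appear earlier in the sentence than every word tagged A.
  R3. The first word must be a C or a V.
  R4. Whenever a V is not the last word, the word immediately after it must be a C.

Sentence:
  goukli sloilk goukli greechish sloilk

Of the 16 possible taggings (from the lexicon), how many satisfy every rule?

1

Candidates per position — 1:goukli {A,C}; 2:sloilk {A,V}; 3:goukli {A,C}; 4:greechish {C}; 5:sloilk {A,V}.
There are 16 candidate sequences in total.
The sequences that satisfy every rule: C V C C V.
Count = 1.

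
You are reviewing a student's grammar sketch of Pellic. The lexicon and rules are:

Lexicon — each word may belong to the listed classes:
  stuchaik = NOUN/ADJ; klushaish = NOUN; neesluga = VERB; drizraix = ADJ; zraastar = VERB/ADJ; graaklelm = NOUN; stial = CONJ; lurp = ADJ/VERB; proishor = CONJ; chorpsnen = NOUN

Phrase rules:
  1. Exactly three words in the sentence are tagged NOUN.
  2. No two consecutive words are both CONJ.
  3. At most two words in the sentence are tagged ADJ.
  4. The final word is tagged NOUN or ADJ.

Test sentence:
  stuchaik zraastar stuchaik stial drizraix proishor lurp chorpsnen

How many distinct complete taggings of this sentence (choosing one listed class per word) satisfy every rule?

Candidates per position — 1:stuchaik {NOUN,ADJ}; 2:zraastar {VERB,ADJ}; 3:stuchaik {NOUN,ADJ}; 4:stial {CONJ}; 5:drizraix {ADJ}; 6:proishor {CONJ}; 7:lurp {ADJ,VERB}; 8:chorpsnen {NOUN}.
There are 16 candidate sequences in total.
The sequences that satisfy every rule: NOUN VERB NOUN CONJ ADJ CONJ ADJ NOUN; NOUN VERB NOUN CONJ ADJ CONJ VERB NOUN; NOUN ADJ NOUN CONJ ADJ CONJ VERB NOUN.
Count = 3.

3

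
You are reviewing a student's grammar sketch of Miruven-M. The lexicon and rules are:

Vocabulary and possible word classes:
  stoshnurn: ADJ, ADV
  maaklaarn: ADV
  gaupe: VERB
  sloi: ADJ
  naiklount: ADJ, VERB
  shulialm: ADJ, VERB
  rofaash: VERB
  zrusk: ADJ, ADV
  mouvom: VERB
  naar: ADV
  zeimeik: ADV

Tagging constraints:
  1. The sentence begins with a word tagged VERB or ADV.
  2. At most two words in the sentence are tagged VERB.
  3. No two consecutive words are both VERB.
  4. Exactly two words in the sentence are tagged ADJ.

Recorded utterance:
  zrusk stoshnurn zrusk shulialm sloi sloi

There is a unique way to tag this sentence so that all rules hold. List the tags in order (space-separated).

ADV ADV ADV VERB ADJ ADJ

Candidates per position — 1:zrusk {ADJ,ADV}; 2:stoshnurn {ADJ,ADV}; 3:zrusk {ADJ,ADV}; 4:shulialm {ADJ,VERB}; 5:sloi {ADJ}; 6:sloi {ADJ}.
At position 1, choosing ADJ makes rule 1 impossible to satisfy; hence ADV.
At position 2, choosing ADJ makes rule 4 impossible to satisfy; hence ADV.
At position 3, choosing ADJ makes rule 4 impossible to satisfy; hence ADV.
At position 4, choosing ADJ makes rule 4 impossible to satisfy; hence VERB.
That leaves exactly one tagging: ADV ADV ADV VERB ADJ ADJ.
Rule-by-rule: rule 1 satisfied; rule 2 satisfied; rule 3 satisfied; rule 4 satisfied.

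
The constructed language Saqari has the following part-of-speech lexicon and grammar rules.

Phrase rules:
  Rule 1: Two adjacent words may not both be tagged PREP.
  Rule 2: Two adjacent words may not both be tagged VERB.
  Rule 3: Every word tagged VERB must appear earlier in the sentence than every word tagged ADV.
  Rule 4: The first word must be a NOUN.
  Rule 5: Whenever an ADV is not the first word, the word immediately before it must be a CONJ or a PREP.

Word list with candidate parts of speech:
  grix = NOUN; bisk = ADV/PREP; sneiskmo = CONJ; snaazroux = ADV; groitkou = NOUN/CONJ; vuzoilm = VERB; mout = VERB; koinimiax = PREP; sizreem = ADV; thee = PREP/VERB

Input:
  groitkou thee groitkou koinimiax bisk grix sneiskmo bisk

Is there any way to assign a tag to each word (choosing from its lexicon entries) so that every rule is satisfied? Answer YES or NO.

YES

Candidates per position — 1:groitkou {NOUN,CONJ}; 2:thee {PREP,VERB}; 3:groitkou {NOUN,CONJ}; 4:koinimiax {PREP}; 5:bisk {ADV,PREP}; 6:grix {NOUN}; 7:sneiskmo {CONJ}; 8:bisk {ADV,PREP}.
One satisfying assignment: NOUN VERB NOUN PREP ADV NOUN CONJ ADV.
Verifying each rule — rule 1 satisfied; rule 2 satisfied; rule 3 satisfied; rule 4 satisfied; rule 5 satisfied.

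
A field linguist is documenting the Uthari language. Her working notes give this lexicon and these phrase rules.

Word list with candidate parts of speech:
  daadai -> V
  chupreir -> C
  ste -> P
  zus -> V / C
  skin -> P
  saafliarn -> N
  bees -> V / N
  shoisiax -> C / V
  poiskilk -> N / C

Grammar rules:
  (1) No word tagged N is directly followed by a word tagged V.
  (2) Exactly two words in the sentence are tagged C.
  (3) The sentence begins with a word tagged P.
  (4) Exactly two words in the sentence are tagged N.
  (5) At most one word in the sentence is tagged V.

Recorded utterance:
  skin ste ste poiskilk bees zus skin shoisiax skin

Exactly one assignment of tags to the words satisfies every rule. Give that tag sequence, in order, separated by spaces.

Candidates per position — 1:skin {P}; 2:ste {P}; 3:ste {P}; 4:poiskilk {N,C}; 5:bees {V,N}; 6:zus {V,C}; 7:skin {P}; 8:shoisiax {C,V}; 9:skin {P}.
Word 4 cannot be C — rule 4 would then fail for every completion. It is N.
Word 5 cannot be V — rule 1 would then fail for every completion. It is N.
Word 6 cannot be V — rule 1 would then fail for every completion. It is C.
Word 8 cannot be V — rule 2 would then fail for every completion. It is C.
The unique satisfying tagging is: P P P N N C P C P.
Rule-by-rule: rule 1 ✓; rule 2 ✓; rule 3 ✓; rule 4 ✓; rule 5 ✓.

P P P N N C P C P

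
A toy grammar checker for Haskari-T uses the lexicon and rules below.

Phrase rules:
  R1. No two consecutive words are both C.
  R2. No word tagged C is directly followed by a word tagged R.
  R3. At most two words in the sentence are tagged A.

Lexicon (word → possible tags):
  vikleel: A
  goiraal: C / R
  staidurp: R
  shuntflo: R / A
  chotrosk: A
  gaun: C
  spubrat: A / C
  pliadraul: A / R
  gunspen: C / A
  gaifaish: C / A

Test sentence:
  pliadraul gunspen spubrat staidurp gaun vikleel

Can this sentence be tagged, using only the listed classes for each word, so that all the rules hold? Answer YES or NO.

YES

Candidates per position — 1:pliadraul {A,R}; 2:gunspen {C,A}; 3:spubrat {A,C}; 4:staidurp {R}; 5:gaun {C}; 6:vikleel {A}.
One satisfying assignment: R C A R C A.
Verifying each rule — rule 1 holds; rule 2 holds; rule 3 holds.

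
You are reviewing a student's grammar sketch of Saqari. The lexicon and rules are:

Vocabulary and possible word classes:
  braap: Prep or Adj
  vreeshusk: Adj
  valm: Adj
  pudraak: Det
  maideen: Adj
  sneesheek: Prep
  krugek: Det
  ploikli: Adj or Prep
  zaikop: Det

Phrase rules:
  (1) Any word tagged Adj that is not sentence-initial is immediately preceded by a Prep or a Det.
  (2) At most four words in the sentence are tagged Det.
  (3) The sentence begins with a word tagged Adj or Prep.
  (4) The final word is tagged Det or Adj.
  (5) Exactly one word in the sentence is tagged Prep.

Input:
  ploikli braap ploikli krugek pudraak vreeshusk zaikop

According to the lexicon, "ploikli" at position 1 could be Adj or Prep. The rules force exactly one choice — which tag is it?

Candidates per position — 1:ploikli {Adj,Prep}; 2:braap {Prep,Adj}; 3:ploikli {Adj,Prep}; 4:krugek {Det}; 5:pudraak {Det}; 6:vreeshusk {Adj}; 7:zaikop {Det}.
Position 1: the remaining choice is settled jointly with positions 2, 3 — only Adj at position 1 is part of a tagging that satisfies every rule.
The only consistent sequence is: Adj Prep Adj Det Det Adj Det.
Rule-by-rule: rule 1 ok; rule 2 ok; rule 3 ok; rule 4 ok; rule 5 ok.

Adj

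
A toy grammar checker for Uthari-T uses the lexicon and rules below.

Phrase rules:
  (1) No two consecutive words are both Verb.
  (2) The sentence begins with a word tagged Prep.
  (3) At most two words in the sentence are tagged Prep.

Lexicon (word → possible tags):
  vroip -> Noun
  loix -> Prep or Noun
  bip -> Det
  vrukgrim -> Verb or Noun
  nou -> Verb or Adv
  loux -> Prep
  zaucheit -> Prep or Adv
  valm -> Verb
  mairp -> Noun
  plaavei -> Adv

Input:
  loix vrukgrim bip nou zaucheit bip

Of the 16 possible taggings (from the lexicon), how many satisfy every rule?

8

Candidates per position — 1:loix {Prep,Noun}; 2:vrukgrim {Verb,Noun}; 3:bip {Det}; 4:nou {Verb,Adv}; 5:zaucheit {Prep,Adv}; 6:bip {Det}.
There are 16 candidate sequences in total.
Checking each against the rules leaves 8 sequences.
Count = 8.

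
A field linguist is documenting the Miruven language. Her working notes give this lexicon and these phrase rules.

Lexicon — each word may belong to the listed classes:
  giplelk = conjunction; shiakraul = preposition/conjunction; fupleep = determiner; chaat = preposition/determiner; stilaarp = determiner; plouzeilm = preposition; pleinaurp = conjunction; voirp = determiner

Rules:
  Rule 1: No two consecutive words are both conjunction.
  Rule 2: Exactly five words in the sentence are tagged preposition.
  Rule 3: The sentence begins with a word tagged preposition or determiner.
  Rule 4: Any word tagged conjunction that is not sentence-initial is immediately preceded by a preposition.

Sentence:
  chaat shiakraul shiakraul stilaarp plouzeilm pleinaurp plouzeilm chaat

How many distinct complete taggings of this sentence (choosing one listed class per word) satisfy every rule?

Candidates per position — 1:chaat {preposition,determiner}; 2:shiakraul {preposition,conjunction}; 3:shiakraul {preposition,conjunction}; 4:stilaarp {determiner}; 5:plouzeilm {preposition}; 6:pleinaurp {conjunction}; 7:plouzeilm {preposition}; 8:chaat {preposition,determiner}.
There are 16 candidate sequences in total.
The sequences that satisfy every rule: preposition preposition preposition determiner preposition conjunction preposition determiner; preposition preposition conjunction determiner preposition conjunction preposition preposition; preposition conjunction preposition determiner preposition conjunction preposition preposition; determiner preposition preposition determiner preposition conjunction preposition preposition.
Count = 4.

4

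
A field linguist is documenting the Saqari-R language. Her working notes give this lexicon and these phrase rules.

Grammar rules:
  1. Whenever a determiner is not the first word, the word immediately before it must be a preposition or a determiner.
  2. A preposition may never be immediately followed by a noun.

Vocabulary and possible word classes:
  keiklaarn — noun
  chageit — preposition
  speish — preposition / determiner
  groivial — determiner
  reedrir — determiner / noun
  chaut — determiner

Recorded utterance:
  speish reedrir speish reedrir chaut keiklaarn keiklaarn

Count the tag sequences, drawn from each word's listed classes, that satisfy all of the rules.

5

Candidates per position — 1:speish {preposition,determiner}; 2:reedrir {determiner,noun}; 3:speish {preposition,determiner}; 4:reedrir {determiner,noun}; 5:chaut {determiner}; 6:keiklaarn {noun}; 7:keiklaarn {noun}.
There are 16 candidate sequences in total.
The sequences that satisfy every rule: preposition determiner preposition determiner determiner noun noun; preposition determiner determiner determiner determiner noun noun; determiner determiner preposition determiner determiner noun noun; determiner determiner determiner determiner determiner noun noun; determiner noun preposition determiner determiner noun noun.
Count = 5.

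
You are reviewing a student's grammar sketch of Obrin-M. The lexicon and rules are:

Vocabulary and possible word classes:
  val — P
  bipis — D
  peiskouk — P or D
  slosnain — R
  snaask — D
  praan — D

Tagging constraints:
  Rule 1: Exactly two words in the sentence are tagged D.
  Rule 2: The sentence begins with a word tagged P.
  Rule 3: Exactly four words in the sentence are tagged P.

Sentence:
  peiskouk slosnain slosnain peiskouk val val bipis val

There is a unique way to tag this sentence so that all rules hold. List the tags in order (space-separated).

P R R D P P D P

Candidates per position — 1:peiskouk {P,D}; 2:slosnain {R}; 3:slosnain {R}; 4:peiskouk {P,D}; 5:val {P}; 6:val {P}; 7:bipis {D}; 8:val {P}.
Position 1: tagging it D would leave rule 2 unsatisfiable, so it must be P.
Position 4: tagging it P would leave rule 1 unsatisfiable, so it must be D.
That leaves exactly one tagging: P R R D P P D P.
Check: rule 1 ✓; rule 2 ✓; rule 3 ✓.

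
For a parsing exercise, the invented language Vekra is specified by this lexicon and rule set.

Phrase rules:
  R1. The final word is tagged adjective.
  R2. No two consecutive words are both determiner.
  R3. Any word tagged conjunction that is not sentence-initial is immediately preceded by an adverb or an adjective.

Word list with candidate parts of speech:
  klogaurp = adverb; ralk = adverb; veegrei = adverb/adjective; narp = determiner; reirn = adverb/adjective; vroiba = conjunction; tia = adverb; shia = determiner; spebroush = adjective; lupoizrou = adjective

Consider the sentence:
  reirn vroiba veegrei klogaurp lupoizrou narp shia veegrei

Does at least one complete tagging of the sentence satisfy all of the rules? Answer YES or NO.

Candidates per position — 1:reirn {adverb,adjective}; 2:vroiba {conjunction}; 3:veegrei {adverb,adjective}; 4:klogaurp {adverb}; 5:lupoizrou {adjective}; 6:narp {determiner}; 7:shia {determiner}; 8:veegrei {adverb,adjective}.
Rule 2 cannot be satisfied by any choice of tags from the lexicon.
So there is no consistent tagging.

NO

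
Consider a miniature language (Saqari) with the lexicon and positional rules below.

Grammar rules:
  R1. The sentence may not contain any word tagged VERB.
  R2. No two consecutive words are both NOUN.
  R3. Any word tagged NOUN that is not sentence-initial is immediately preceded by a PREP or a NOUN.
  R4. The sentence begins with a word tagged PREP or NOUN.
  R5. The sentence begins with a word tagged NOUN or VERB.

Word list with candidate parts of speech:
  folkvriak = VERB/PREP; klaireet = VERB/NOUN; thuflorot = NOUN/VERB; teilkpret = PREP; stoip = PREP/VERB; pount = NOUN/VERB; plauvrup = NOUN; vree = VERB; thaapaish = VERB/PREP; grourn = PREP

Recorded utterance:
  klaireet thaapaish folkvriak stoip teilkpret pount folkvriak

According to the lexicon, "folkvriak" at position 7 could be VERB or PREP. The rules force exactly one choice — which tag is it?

PREP

Candidates per position — 1:klaireet {VERB,NOUN}; 2:thaapaish {VERB,PREP}; 3:folkvriak {VERB,PREP}; 4:stoip {PREP,VERB}; 5:teilkpret {PREP}; 6:pount {NOUN,VERB}; 7:folkvriak {VERB,PREP}.
Word 1 cannot be VERB — rule 1 would then fail for every completion. It is NOUN.
Word 2 cannot be VERB — rule 1 would then fail for every completion. It is PREP.
Word 3 cannot be VERB — rule 1 would then fail for every completion. It is PREP.
Word 4 cannot be VERB — rule 1 would then fail for every completion. It is PREP.
Word 6 cannot be VERB — rule 1 would then fail for every completion. It is NOUN.
Word 7 cannot be VERB — rule 1 would then fail for every completion. It is PREP.
The unique satisfying tagging is: NOUN PREP PREP PREP PREP NOUN PREP.
Check: rule 1 satisfied; rule 2 satisfied; rule 3 satisfied; rule 4 satisfied; rule 5 satisfied.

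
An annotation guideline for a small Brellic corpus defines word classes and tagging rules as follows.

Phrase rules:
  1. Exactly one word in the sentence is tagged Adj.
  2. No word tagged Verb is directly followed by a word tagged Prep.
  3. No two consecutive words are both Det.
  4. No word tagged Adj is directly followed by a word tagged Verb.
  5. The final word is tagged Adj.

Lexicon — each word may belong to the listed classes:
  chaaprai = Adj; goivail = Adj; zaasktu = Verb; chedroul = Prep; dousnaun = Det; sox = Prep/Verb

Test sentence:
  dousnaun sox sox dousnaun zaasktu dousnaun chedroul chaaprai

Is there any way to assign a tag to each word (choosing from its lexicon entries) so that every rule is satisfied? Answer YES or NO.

Candidates per position — 1:dousnaun {Det}; 2:sox {Prep,Verb}; 3:sox {Prep,Verb}; 4:dousnaun {Det}; 5:zaasktu {Verb}; 6:dousnaun {Det}; 7:chedroul {Prep}; 8:chaaprai {Adj}.
One satisfying assignment: Det Verb Verb Det Verb Det Prep Adj.
Verifying each rule — rule 1 satisfied; rule 2 satisfied; rule 3 satisfied; rule 4 satisfied; rule 5 satisfied.

YES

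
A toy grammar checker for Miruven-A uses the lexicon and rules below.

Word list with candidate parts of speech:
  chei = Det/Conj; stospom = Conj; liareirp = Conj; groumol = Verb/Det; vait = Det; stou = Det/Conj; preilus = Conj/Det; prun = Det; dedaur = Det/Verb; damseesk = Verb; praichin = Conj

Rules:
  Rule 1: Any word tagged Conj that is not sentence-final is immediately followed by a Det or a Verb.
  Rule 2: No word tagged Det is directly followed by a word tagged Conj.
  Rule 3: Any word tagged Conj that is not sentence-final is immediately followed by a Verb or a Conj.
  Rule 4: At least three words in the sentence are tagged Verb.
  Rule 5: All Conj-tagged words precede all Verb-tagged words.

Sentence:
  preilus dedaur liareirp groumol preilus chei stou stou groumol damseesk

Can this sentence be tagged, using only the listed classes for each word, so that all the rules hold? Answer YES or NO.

NO

Candidates per position — 1:preilus {Conj,Det}; 2:dedaur {Det,Verb}; 3:liareirp {Conj}; 4:groumol {Verb,Det}; 5:preilus {Conj,Det}; 6:chei {Det,Conj}; 7:stou {Det,Conj}; 8:stou {Det,Conj}; 9:groumol {Verb,Det}; 10:damseesk {Verb}.
Every candidate sequence violates at least one rule; no consistent tagging exists.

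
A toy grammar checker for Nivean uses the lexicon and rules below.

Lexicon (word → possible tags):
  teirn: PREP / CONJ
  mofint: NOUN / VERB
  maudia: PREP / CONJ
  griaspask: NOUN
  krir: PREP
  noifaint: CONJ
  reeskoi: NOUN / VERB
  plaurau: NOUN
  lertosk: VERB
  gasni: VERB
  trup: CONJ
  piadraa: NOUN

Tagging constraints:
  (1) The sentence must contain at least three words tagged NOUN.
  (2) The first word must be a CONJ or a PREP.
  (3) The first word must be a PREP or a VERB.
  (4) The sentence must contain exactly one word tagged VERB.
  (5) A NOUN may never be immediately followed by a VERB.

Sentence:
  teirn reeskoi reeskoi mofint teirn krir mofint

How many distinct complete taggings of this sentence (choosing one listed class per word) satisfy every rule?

Candidates per position — 1:teirn {PREP,CONJ}; 2:reeskoi {NOUN,VERB}; 3:reeskoi {NOUN,VERB}; 4:mofint {NOUN,VERB}; 5:teirn {PREP,CONJ}; 6:krir {PREP}; 7:mofint {NOUN,VERB}.
There are 64 candidate sequences in total.
The sequences that satisfy every rule: PREP NOUN NOUN NOUN PREP PREP VERB; PREP NOUN NOUN NOUN CONJ PREP VERB; PREP VERB NOUN NOUN PREP PREP NOUN; PREP VERB NOUN NOUN CONJ PREP NOUN.
Count = 4.

4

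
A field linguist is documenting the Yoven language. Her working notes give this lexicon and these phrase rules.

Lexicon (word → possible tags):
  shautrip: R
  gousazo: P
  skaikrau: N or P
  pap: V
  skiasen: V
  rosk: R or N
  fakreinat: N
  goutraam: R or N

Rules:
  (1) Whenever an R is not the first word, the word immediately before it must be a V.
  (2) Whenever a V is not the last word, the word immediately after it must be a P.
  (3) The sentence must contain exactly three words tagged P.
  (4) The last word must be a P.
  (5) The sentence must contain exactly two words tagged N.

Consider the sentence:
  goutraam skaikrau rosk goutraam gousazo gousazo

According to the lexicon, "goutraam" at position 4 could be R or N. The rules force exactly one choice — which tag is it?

Candidates per position — 1:goutraam {R,N}; 2:skaikrau {N,P}; 3:rosk {R,N}; 4:goutraam {R,N}; 5:gousazo {P}; 6:gousazo {P}.
Position 2: tagging it N would leave rule 3 unsatisfiable, so it must be P.
Position 3: tagging it R would leave rule 1 unsatisfiable, so it must be N.
Position 4: tagging it R would leave rule 1 unsatisfiable, so it must be N.
Position 1: tagging it N would leave rule 5 unsatisfiable, so it must be R.
The unique satisfying tagging is: R P N N P P.
Rule-by-rule: rule 1 ok; rule 2 ok; rule 3 ok; rule 4 ok; rule 5 ok.

N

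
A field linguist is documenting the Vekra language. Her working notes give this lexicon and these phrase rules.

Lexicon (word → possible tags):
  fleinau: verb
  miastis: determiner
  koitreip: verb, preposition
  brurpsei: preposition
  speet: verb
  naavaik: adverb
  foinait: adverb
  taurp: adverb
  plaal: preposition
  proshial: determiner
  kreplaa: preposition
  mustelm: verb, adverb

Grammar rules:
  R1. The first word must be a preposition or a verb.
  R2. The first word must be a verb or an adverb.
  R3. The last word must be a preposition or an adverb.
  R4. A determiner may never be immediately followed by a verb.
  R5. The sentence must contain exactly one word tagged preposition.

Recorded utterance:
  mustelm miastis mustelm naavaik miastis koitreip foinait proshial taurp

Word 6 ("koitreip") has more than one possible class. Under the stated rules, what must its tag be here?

Candidates per position — 1:mustelm {verb,adverb}; 2:miastis {determiner}; 3:mustelm {verb,adverb}; 4:naavaik {adverb}; 5:miastis {determiner}; 6:koitreip {verb,preposition}; 7:foinait {adverb}; 8:proshial {determiner}; 9:taurp {adverb}.
Word 1 cannot be adverb — rule 1 would then fail for every completion. It is verb.
Word 3 cannot be verb — rule 4 would then fail for every completion. It is adverb.
Word 6 cannot be verb — rule 4 would then fail for every completion. It is preposition.
The only consistent sequence is: verb determiner adverb adverb determiner preposition adverb determiner adverb.
Check: rule 1 ✓; rule 2 ✓; rule 3 ✓; rule 4 ✓; rule 5 ✓.

preposition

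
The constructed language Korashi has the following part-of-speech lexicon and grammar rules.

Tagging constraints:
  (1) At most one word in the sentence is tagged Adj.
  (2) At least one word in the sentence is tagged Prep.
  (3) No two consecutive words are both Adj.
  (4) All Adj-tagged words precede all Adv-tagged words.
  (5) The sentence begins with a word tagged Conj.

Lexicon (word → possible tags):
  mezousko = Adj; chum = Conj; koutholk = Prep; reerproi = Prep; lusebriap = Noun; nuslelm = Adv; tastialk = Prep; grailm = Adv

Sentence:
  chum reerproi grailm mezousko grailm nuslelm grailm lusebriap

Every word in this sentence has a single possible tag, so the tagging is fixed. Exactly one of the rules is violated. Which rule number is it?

4

Fixed tagging: Conj Prep Adv Adj Adv Adv Adv Noun.
Checking each rule: R1 holds, R2 holds, R3 holds, R4 violated, R5 holds.
Only rule 4 fails.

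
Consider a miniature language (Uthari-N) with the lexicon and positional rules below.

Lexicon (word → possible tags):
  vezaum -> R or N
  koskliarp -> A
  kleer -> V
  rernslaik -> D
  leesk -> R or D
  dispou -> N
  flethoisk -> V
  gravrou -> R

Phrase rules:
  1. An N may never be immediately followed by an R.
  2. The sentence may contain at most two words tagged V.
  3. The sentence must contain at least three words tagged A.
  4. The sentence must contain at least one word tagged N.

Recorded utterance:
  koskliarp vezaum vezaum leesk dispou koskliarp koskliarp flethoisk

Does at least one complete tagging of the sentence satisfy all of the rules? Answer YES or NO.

YES

Candidates per position — 1:koskliarp {A}; 2:vezaum {R,N}; 3:vezaum {R,N}; 4:leesk {R,D}; 5:dispou {N}; 6:koskliarp {A}; 7:koskliarp {A}; 8:flethoisk {V}.
One satisfying assignment: A R N D N A A V.
Check: rule 1 ok; rule 2 ok; rule 3 ok; rule 4 ok.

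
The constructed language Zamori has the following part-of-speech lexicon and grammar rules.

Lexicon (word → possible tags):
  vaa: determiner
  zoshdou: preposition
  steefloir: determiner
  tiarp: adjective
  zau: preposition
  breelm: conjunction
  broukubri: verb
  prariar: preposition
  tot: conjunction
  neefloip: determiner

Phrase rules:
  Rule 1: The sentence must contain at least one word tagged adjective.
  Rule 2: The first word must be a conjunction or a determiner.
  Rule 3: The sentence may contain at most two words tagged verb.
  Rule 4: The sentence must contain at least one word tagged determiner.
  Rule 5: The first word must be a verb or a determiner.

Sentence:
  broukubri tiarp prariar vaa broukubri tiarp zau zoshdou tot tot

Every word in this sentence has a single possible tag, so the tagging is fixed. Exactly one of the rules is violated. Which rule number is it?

Fixed tagging: verb adjective preposition determiner verb adjective preposition preposition conjunction conjunction.
Checking each rule: R1 ok, R2 fails, R3 ok, R4 ok, R5 ok.
Only rule 2 fails.

2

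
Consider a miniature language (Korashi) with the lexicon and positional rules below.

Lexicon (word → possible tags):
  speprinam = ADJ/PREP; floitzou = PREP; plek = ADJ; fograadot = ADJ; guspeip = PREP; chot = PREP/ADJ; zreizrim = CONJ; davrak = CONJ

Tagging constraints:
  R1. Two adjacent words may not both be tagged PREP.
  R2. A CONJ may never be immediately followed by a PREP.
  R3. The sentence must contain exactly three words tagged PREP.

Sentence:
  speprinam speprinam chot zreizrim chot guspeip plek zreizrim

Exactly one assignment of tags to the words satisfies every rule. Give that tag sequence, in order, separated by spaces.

Candidates per position — 1:speprinam {ADJ,PREP}; 2:speprinam {ADJ,PREP}; 3:chot {PREP,ADJ}; 4:zreizrim {CONJ}; 5:chot {PREP,ADJ}; 6:guspeip {PREP}; 7:plek {ADJ}; 8:zreizrim {CONJ}.
At position 5, choosing PREP makes rule 1 impossible to satisfy; hence ADJ.
The remaining ambiguous positions (1, 2, 3) are resolved jointly — only one combination satisfies every rule.
So the tagging must be: PREP ADJ PREP CONJ ADJ PREP ADJ CONJ.
Verifying each rule — rule 1 satisfied; rule 2 satisfied; rule 3 satisfied.

PREP ADJ PREP CONJ ADJ PREP ADJ CONJ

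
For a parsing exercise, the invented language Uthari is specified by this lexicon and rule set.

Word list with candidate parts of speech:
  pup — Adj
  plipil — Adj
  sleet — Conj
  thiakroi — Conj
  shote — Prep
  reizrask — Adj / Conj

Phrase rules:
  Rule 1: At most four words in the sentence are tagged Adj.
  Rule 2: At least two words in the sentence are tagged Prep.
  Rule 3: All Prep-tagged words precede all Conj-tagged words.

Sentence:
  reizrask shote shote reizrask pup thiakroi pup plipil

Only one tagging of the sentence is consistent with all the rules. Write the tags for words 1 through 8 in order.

Candidates per position — 1:reizrask {Adj,Conj}; 2:shote {Prep}; 3:shote {Prep}; 4:reizrask {Adj,Conj}; 5:pup {Adj}; 6:thiakroi {Conj}; 7:pup {Adj}; 8:plipil {Adj}.
Position 1: Conj is ruled out by rule 3; that leaves Adj.
Position 4: Adj is ruled out by rule 1; that leaves Conj.
That leaves exactly one tagging: Adj Prep Prep Conj Adj Conj Adj Adj.
Checking: rule 1 ok; rule 2 ok; rule 3 ok.

Adj Prep Prep Conj Adj Conj Adj Adj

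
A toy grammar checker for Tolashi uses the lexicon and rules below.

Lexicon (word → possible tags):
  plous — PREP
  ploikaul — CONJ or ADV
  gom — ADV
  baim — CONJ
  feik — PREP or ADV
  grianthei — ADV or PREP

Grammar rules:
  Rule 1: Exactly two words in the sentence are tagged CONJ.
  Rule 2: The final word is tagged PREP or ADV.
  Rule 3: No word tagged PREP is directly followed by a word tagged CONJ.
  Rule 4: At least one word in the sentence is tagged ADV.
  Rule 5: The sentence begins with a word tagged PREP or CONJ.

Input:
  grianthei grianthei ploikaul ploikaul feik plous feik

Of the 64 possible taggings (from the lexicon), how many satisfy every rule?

Candidates per position — 1:grianthei {ADV,PREP}; 2:grianthei {ADV,PREP}; 3:ploikaul {CONJ,ADV}; 4:ploikaul {CONJ,ADV}; 5:feik {PREP,ADV}; 6:plous {PREP}; 7:feik {PREP,ADV}.
There are 64 candidate sequences in total.
The sequences that satisfy every rule: PREP ADV CONJ CONJ PREP PREP PREP; PREP ADV CONJ CONJ PREP PREP ADV; PREP ADV CONJ CONJ ADV PREP PREP; PREP ADV CONJ CONJ ADV PREP ADV.
Count = 4.

4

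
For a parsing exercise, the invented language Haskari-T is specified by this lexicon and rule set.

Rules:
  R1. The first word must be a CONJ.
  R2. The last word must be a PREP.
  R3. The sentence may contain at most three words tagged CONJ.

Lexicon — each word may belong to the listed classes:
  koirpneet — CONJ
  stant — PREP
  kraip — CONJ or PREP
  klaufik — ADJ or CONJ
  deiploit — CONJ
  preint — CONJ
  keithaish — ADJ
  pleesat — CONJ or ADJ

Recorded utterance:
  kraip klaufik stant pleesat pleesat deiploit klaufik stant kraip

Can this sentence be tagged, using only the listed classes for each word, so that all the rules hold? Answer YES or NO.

Candidates per position — 1:kraip {CONJ,PREP}; 2:klaufik {ADJ,CONJ}; 3:stant {PREP}; 4:pleesat {CONJ,ADJ}; 5:pleesat {CONJ,ADJ}; 6:deiploit {CONJ}; 7:klaufik {ADJ,CONJ}; 8:stant {PREP}; 9:kraip {CONJ,PREP}.
One satisfying assignment: CONJ ADJ PREP ADJ ADJ CONJ ADJ PREP PREP.
Checking: rule 1 holds; rule 2 holds; rule 3 holds.

YES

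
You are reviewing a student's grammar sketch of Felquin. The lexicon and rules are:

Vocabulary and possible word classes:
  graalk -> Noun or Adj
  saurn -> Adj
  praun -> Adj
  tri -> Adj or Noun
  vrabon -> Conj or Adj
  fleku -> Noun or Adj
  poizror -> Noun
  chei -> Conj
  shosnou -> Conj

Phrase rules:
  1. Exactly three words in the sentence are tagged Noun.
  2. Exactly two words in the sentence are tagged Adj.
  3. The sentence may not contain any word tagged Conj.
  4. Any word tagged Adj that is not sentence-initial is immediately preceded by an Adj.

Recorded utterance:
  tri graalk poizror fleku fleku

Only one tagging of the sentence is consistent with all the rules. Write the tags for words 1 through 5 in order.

Candidates per position — 1:tri {Adj,Noun}; 2:graalk {Noun,Adj}; 3:poizror {Noun}; 4:fleku {Noun,Adj}; 5:fleku {Noun,Adj}.
Position 4: tagging it Adj would leave rule 4 unsatisfiable, so it must be Noun.
Position 5: tagging it Adj would leave rule 4 unsatisfiable, so it must be Noun.
Position 1: tagging it Noun would leave rule 1 unsatisfiable, so it must be Adj.
Position 2: tagging it Noun would leave rule 1 unsatisfiable, so it must be Adj.
The unique satisfying tagging is: Adj Adj Noun Noun Noun.
Checking: rule 1 ✓; rule 2 ✓; rule 3 ✓; rule 4 ✓.

Adj Adj Noun Noun Noun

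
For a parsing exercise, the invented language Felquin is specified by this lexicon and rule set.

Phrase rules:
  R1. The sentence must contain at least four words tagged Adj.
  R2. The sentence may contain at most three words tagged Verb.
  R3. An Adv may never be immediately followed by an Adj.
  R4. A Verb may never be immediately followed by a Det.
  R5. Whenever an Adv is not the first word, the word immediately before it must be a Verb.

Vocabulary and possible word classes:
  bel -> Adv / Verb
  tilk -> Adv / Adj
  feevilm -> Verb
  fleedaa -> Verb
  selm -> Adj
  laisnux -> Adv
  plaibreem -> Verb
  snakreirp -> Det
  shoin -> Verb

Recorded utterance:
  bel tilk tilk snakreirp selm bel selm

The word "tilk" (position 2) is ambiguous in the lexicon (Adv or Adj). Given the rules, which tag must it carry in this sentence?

Adj

Candidates per position — 1:bel {Adv,Verb}; 2:tilk {Adv,Adj}; 3:tilk {Adv,Adj}; 4:snakreirp {Det}; 5:selm {Adj}; 6:bel {Adv,Verb}; 7:selm {Adj}.
Position 2: Adv is ruled out by rule 1; that leaves Adj.
Position 3: Adv is ruled out by rule 1; that leaves Adj.
Position 6: Adv is ruled out by rule 3; that leaves Verb.
Position 1: Adv is ruled out by rule 3; that leaves Verb.
The unique satisfying tagging is: Verb Adj Adj Det Adj Verb Adj.
Check: rule 1 ✓; rule 2 ✓; rule 3 ✓; rule 4 ✓; rule 5 ✓.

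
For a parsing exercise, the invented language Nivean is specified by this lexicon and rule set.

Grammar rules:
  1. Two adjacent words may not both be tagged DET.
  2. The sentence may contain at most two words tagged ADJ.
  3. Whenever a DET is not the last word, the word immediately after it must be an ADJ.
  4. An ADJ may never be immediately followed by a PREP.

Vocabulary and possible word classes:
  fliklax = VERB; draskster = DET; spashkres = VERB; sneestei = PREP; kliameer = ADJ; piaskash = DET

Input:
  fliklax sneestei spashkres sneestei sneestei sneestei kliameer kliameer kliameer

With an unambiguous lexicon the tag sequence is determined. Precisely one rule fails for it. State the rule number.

2

Fixed tagging: VERB PREP VERB PREP PREP PREP ADJ ADJ ADJ.
Checking each rule: R1 ✓, R2 ✗, R3 ✓, R4 ✓.
Only rule 2 fails.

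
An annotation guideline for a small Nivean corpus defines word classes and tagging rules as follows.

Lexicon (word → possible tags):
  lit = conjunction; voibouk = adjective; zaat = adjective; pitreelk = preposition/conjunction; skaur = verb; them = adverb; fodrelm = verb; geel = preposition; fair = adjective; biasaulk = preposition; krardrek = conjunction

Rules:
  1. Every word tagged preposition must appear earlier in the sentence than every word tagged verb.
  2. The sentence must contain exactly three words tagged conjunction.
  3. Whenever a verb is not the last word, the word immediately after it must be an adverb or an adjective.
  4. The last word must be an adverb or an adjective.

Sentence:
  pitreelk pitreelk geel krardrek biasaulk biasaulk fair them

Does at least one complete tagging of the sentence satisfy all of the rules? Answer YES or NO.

Candidates per position — 1:pitreelk {preposition,conjunction}; 2:pitreelk {preposition,conjunction}; 3:geel {preposition}; 4:krardrek {conjunction}; 5:biasaulk {preposition}; 6:biasaulk {preposition}; 7:fair {adjective}; 8:them {adverb}.
One satisfying assignment: conjunction conjunction preposition conjunction preposition preposition adjective adverb.
Check: rule 1 ✓; rule 2 ✓; rule 3 ✓; rule 4 ✓.

YES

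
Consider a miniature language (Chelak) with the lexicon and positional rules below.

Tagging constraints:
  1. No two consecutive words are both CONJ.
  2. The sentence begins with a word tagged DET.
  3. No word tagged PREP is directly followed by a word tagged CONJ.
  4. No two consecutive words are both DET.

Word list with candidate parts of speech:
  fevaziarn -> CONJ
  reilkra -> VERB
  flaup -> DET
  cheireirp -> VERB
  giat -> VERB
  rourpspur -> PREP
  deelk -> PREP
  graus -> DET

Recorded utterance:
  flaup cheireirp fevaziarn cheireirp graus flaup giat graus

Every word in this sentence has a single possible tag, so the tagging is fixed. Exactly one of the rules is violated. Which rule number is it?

4

Fixed tagging: DET VERB CONJ VERB DET DET VERB DET.
Rule check: R1 holds, R2 holds, R3 holds, R4 violated.
Only rule 4 fails.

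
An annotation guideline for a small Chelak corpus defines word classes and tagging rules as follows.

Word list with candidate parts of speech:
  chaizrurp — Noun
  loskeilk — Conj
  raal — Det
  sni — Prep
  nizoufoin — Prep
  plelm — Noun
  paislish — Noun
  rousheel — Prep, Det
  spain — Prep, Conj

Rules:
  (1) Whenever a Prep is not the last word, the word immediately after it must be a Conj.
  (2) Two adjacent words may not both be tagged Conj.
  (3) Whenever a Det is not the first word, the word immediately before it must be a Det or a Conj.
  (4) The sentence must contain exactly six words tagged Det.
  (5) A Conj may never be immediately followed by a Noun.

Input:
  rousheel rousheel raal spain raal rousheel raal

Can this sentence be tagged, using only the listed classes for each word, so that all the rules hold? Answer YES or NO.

Candidates per position — 1:rousheel {Prep,Det}; 2:rousheel {Prep,Det}; 3:raal {Det}; 4:spain {Prep,Conj}; 5:raal {Det}; 6:rousheel {Prep,Det}; 7:raal {Det}.
One satisfying assignment: Det Det Det Conj Det Det Det.
Check: rule 1 satisfied; rule 2 satisfied; rule 3 satisfied; rule 4 satisfied; rule 5 satisfied.

YES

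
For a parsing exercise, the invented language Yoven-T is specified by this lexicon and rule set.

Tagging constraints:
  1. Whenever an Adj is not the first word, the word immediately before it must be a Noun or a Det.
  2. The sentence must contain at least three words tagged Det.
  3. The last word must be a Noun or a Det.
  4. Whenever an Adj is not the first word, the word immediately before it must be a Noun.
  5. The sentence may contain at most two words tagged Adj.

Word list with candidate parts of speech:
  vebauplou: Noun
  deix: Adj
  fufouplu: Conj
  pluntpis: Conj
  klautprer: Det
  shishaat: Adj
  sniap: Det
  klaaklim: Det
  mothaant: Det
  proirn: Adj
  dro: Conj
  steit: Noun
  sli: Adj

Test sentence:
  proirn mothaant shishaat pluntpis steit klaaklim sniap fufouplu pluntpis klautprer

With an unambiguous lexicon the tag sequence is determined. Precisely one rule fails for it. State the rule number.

Fixed tagging: Adj Det Adj Conj Noun Det Det Conj Conj Det.
Applying the rules: R1 ok, R2 ok, R3 ok, R4 fails, R5 ok.
Only rule 4 fails.

4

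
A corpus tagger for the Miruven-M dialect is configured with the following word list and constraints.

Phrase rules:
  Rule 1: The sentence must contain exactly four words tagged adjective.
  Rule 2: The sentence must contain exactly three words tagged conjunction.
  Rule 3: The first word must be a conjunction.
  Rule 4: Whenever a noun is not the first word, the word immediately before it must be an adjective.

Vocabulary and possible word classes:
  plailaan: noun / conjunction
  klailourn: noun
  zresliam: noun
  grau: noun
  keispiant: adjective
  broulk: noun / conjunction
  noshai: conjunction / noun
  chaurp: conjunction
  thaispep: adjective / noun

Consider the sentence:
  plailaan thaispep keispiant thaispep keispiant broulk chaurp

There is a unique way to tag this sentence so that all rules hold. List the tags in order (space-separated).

conjunction adjective adjective adjective adjective conjunction conjunction

Candidates per position — 1:plailaan {noun,conjunction}; 2:thaispep {adjective,noun}; 3:keispiant {adjective}; 4:thaispep {adjective,noun}; 5:keispiant {adjective}; 6:broulk {noun,conjunction}; 7:chaurp {conjunction}.
Position 1: noun is ruled out by rule 2; that leaves conjunction.
Position 2: noun is ruled out by rule 1; that leaves adjective.
Position 4: noun is ruled out by rule 1; that leaves adjective.
Position 6: noun is ruled out by rule 2; that leaves conjunction.
The unique satisfying tagging is: conjunction adjective adjective adjective adjective conjunction conjunction.
Verifying each rule — rule 1 satisfied; rule 2 satisfied; rule 3 satisfied; rule 4 satisfied.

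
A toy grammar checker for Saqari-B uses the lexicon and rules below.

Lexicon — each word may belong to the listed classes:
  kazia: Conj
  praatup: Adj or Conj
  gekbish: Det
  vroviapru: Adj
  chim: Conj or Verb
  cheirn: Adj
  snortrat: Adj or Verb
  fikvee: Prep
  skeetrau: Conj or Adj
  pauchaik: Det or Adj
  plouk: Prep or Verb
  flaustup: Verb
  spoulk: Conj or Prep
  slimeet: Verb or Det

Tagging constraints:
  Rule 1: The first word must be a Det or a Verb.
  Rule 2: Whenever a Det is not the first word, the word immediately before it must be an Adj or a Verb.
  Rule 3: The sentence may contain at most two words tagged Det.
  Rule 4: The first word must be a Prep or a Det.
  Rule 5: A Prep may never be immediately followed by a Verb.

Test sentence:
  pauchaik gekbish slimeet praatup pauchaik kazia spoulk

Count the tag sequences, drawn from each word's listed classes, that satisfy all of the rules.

0

Candidates per position — 1:pauchaik {Det,Adj}; 2:gekbish {Det}; 3:slimeet {Verb,Det}; 4:praatup {Adj,Conj}; 5:pauchaik {Det,Adj}; 6:kazia {Conj}; 7:spoulk {Conj,Prep}.
There are 32 candidate sequences in total.
Every candidate sequence violates at least one rule; no consistent tagging exists.
Count = 0.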